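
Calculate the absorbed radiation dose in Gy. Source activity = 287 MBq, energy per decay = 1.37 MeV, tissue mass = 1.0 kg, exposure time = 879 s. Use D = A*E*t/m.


A = 287 MBq = 2.8700e+08 Bq
E = 1.37 MeV = 2.19474e-13 J
D = A*E*t/m = 2.8700e+08*2.19474e-13*879/1.0
D = 0.05537 Gy


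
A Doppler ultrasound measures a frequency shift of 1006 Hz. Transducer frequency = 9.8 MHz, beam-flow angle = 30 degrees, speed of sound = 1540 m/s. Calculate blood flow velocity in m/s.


v = fd * c / (2 * f0 * cos(theta))
v = 1006 * 1540 / (2 * 9.8000e+06 * cos(30))
v = 0.09127 m/s


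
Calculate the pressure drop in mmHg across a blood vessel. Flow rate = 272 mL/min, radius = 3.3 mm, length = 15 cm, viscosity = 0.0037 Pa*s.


dP = 8*mu*L*Q / (pi*r^4)
Q = 272 mL/min = 4.53333e-06 m^3/s
dP = 54.025 Pa = 54.025 / 133.322 mmHg = 0.4052 mmHg


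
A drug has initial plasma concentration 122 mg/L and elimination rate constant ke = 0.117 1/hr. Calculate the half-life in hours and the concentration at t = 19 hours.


t_half = ln(2) / ke = 0.693147 / 0.117 = 5.924 hr
C(t) = C0 * exp(-ke*t) = 122 * exp(-0.117*19)
C(19) = 13.21 mg/L


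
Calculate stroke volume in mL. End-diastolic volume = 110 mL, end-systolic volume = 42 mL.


SV = EDV - ESV
SV = 110 - 42
SV = 68 mL


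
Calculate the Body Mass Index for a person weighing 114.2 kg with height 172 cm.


BMI = weight / height^2
height = 172 cm = 1.72 m
BMI = 114.2 / 1.72^2
BMI = 38.6 kg/m^2


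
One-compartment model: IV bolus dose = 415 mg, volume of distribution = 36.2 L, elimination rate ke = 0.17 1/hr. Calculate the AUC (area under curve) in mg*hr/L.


C0 = Dose/Vd = 415/36.2 = 11.4641 mg/L
AUC = C0/ke = 11.4641/0.17
AUC = 67.44 mg*hr/L


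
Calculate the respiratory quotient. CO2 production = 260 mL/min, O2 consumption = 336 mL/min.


RQ = VCO2 / VO2
RQ = 260 / 336
RQ = 0.7738


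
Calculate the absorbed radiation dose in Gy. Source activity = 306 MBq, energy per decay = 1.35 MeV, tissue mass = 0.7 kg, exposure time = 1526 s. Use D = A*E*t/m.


A = 306 MBq = 3.0600e+08 Bq
E = 1.35 MeV = 2.1627e-13 J
D = A*E*t/m = 3.0600e+08*2.1627e-13*1526/0.7
D = 0.1443 Gy


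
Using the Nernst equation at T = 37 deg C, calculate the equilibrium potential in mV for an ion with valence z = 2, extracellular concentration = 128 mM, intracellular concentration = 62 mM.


E = (RT/(zF)) * ln(C_out/C_in)
T = 37 + 273.15 = 310.15 K
E = (8.314 * 310.15 / (2 * 96485)) * ln(128/62)
E = 9.687 mV


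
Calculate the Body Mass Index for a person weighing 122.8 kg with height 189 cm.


BMI = weight / height^2
height = 189 cm = 1.89 m
BMI = 122.8 / 1.89^2
BMI = 34.38 kg/m^2


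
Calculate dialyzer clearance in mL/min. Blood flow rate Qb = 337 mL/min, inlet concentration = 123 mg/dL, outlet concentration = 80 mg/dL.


K = Qb * (Cb_in - Cb_out) / Cb_in
K = 337 * (123 - 80) / 123
K = 117.8 mL/min


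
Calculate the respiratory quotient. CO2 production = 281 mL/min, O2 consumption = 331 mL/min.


RQ = VCO2 / VO2
RQ = 281 / 331
RQ = 0.8489


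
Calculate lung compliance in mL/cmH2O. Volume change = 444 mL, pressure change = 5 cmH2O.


C = dV / dP
C = 444 / 5
C = 88.8 mL/cmH2O


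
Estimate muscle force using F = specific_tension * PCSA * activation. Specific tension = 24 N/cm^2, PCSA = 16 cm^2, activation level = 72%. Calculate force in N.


F = sigma * PCSA * activation
F = 24 * 16 * 0.72
F = 276.5 N


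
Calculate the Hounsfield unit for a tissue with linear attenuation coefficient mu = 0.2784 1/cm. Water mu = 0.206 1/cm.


HU = ((mu_tissue - mu_water) / mu_water) * 1000
HU = ((0.2784 - 0.206) / 0.206) * 1000
HU = 351.5


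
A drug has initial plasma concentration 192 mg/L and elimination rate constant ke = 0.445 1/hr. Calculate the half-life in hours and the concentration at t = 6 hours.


t_half = ln(2) / ke = 0.693147 / 0.445 = 1.558 hr
C(t) = C0 * exp(-ke*t) = 192 * exp(-0.445*6)
C(6) = 13.3 mg/L


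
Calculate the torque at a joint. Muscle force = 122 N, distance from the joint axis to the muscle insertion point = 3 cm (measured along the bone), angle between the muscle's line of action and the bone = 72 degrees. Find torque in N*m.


Torque = F * d * sin(theta)   (moment arm = d*sin(theta))
d = 3 cm = 0.03 m
Torque = 122 * 0.03 * sin(72)
Torque = 3.481 N*m


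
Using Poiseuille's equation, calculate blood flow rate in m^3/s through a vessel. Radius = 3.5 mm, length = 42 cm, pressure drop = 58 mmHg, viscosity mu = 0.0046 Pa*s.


Q = pi*r^4*dP / (8*mu*L)
r = 0.0035 m, L = 0.42 m
dP = 58 mmHg = 7732.676 Pa
Q = 2.3586e-04 m^3/s


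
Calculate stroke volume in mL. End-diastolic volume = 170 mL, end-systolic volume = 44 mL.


SV = EDV - ESV
SV = 170 - 44
SV = 126 mL


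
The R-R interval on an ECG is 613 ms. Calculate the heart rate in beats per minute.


HR = 60 / RR_interval(s)
RR = 613 ms = 0.613 s
HR = 60 / 0.613 = 97.88 bpm


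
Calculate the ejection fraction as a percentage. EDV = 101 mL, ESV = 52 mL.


SV = EDV - ESV = 101 - 52 = 49 mL
EF = SV/EDV * 100 = 49/101 * 100
EF = 48.51%


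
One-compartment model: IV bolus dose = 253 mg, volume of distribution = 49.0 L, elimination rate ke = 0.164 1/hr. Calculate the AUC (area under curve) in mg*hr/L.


C0 = Dose/Vd = 253/49.0 = 5.16327 mg/L
AUC = C0/ke = 5.16327/0.164
AUC = 31.48 mg*hr/L


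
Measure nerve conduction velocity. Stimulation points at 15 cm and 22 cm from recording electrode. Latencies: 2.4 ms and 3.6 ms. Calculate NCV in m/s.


Distance = (22 - 15) / 100 = 0.07 m
dt = (3.6 - 2.4) / 1000 = 0.0012 s
NCV = dist / dt = 58.33 m/s


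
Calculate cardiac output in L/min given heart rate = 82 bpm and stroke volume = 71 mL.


CO = HR * SV
CO = 82 * 71 / 1000
CO = 5.822 L/min


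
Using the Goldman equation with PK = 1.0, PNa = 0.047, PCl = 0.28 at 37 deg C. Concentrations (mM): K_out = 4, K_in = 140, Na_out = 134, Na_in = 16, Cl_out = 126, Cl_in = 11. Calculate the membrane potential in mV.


Vm = (RT/F)*ln((PK*Ko + PNa*Nao + PCl*Cli)/(PK*Ki + PNa*Nai + PCl*Clo))
Numer = 13.378, Denom = 176.032
Vm = -68.87 mV


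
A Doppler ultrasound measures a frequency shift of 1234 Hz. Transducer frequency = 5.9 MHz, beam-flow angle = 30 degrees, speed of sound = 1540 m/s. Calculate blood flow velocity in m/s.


v = fd * c / (2 * f0 * cos(theta))
v = 1234 * 1540 / (2 * 5.9000e+06 * cos(30))
v = 0.186 m/s


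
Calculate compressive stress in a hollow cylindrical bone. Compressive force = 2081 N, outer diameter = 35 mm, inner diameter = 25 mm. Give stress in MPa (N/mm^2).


A = pi*(r_o^2 - r_i^2)
r_o = 17.5 mm, r_i = 12.5 mm
A = 471.239 mm^2
sigma = F/A = 2081 / 471.239
sigma = 4.416 MPa


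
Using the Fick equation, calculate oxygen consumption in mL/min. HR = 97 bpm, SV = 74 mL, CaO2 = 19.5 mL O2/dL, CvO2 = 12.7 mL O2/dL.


CO = HR*SV = 97*74/1000 = 7.178 L/min
a-v O2 diff = 19.5 - 12.7 = 6.8 mL/dL
VO2 = CO * (CaO2-CvO2) * 10 dL/L
VO2 = 7.178 * 6.8 * 10
VO2 = 488.1 mL/min


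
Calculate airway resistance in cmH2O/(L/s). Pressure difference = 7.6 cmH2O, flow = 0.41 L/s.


R = dP / flow
R = 7.6 / 0.41
R = 18.54 cmH2O/(L/s)


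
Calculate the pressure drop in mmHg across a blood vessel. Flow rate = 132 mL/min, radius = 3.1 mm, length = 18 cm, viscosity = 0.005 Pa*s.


dP = 8*mu*L*Q / (pi*r^4)
Q = 132 mL/min = 2.2e-06 m^3/s
dP = 54.5957 Pa = 54.5957 / 133.322 mmHg = 0.4095 mmHg


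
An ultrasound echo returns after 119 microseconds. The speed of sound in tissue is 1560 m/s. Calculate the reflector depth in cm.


depth = c * t / 2
t = 119 us = 1.1900e-04 s
depth = 1560 * 1.1900e-04 / 2
depth = 0.09282 m = 9.282 cm


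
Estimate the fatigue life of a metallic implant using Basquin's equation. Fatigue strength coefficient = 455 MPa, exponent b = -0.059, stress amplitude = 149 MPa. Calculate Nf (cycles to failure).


sigma_a = sigma_f' * (2Nf)^b
2Nf = (sigma_a/sigma_f')^(1/b)
2Nf = (149/455)^(1/-0.059)
2Nf = 1.6495864e+08
Nf = 8.2479e+07


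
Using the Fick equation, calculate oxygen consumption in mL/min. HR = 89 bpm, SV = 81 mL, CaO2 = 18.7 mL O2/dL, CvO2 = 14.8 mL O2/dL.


CO = HR*SV = 89*81/1000 = 7.209 L/min
a-v O2 diff = 18.7 - 14.8 = 3.9 mL/dL
VO2 = CO * (CaO2-CvO2) * 10 dL/L
VO2 = 7.209 * 3.9 * 10
VO2 = 281.2 mL/min


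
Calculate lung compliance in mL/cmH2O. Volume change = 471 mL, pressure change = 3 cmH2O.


C = dV / dP
C = 471 / 3
C = 157 mL/cmH2O


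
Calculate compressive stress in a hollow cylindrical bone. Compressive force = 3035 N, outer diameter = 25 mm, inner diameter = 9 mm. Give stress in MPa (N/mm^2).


A = pi*(r_o^2 - r_i^2)
r_o = 12.5 mm, r_i = 4.5 mm
A = 427.257 mm^2
sigma = F/A = 3035 / 427.257
sigma = 7.103 MPa


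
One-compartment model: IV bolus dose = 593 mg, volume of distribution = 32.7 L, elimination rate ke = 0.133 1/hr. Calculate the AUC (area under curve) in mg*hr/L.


C0 = Dose/Vd = 593/32.7 = 18.1346 mg/L
AUC = C0/ke = 18.1346/0.133
AUC = 136.4 mg*hr/L


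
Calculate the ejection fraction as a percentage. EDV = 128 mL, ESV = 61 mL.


SV = EDV - ESV = 128 - 61 = 67 mL
EF = SV/EDV * 100 = 67/128 * 100
EF = 52.34%


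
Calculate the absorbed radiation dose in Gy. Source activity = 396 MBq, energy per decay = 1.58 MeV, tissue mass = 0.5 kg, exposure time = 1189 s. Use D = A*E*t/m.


A = 396 MBq = 3.9600e+08 Bq
E = 1.58 MeV = 2.53116e-13 J
D = A*E*t/m = 3.9600e+08*2.53116e-13*1189/0.5
D = 0.2384 Gy


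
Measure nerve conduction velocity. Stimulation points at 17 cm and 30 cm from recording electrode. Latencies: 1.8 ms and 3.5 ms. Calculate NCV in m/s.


Distance = (30 - 17) / 100 = 0.13 m
dt = (3.5 - 1.8) / 1000 = 0.0017 s
NCV = dist / dt = 76.47 m/s


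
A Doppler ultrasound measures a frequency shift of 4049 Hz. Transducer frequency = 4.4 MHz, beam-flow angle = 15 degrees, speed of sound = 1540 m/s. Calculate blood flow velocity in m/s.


v = fd * c / (2 * f0 * cos(theta))
v = 4049 * 1540 / (2 * 4.4000e+06 * cos(15))
v = 0.7336 m/s


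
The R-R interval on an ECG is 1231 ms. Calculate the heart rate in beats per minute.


HR = 60 / RR_interval(s)
RR = 1231 ms = 1.231 s
HR = 60 / 1.231 = 48.74 bpm


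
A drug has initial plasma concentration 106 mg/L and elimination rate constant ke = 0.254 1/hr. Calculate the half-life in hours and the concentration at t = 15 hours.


t_half = ln(2) / ke = 0.693147 / 0.254 = 2.729 hr
C(t) = C0 * exp(-ke*t) = 106 * exp(-0.254*15)
C(15) = 2.348 mg/L


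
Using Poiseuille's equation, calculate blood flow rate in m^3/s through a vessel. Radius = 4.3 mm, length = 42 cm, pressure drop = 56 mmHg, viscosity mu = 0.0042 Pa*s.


Q = pi*r^4*dP / (8*mu*L)
r = 0.0043 m, L = 0.42 m
dP = 56 mmHg = 7466.032 Pa
Q = 5.6823e-04 m^3/s


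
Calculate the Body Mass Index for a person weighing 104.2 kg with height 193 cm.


BMI = weight / height^2
height = 193 cm = 1.93 m
BMI = 104.2 / 1.93^2
BMI = 27.97 kg/m^2


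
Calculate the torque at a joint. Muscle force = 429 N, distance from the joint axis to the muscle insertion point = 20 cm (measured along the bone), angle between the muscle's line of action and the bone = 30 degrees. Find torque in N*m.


Torque = F * d * sin(theta)   (moment arm = d*sin(theta))
d = 20 cm = 0.2 m
Torque = 429 * 0.2 * sin(30)
Torque = 42.9 N*m


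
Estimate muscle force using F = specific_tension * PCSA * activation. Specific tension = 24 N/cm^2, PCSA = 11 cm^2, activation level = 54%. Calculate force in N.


F = sigma * PCSA * activation
F = 24 * 11 * 0.54
F = 142.6 N


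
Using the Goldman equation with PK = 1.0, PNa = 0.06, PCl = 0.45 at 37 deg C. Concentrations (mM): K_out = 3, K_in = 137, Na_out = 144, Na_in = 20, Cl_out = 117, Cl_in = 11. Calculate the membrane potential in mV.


Vm = (RT/F)*ln((PK*Ko + PNa*Nao + PCl*Cli)/(PK*Ki + PNa*Nai + PCl*Clo))
Numer = 16.59, Denom = 190.85
Vm = -65.28 mV


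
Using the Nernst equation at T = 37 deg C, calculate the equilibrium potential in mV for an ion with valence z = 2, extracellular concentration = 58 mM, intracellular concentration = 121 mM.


E = (RT/(zF)) * ln(C_out/C_in)
T = 37 + 273.15 = 310.15 K
E = (8.314 * 310.15 / (2 * 96485)) * ln(58/121)
E = -9.826 mV


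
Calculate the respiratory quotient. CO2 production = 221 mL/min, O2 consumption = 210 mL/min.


RQ = VCO2 / VO2
RQ = 221 / 210
RQ = 1.052


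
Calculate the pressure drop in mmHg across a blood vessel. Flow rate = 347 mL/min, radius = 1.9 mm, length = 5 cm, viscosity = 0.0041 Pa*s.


dP = 8*mu*L*Q / (pi*r^4)
Q = 347 mL/min = 5.78333e-06 m^3/s
dP = 231.663 Pa = 231.663 / 133.322 mmHg = 1.738 mmHg


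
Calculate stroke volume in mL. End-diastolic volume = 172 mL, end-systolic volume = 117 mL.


SV = EDV - ESV
SV = 172 - 117
SV = 55 mL


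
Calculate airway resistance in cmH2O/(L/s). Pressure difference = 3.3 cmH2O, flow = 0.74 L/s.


R = dP / flow
R = 3.3 / 0.74
R = 4.459 cmH2O/(L/s)


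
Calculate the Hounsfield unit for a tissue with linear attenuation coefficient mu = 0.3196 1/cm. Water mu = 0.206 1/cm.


HU = ((mu_tissue - mu_water) / mu_water) * 1000
HU = ((0.3196 - 0.206) / 0.206) * 1000
HU = 551.5


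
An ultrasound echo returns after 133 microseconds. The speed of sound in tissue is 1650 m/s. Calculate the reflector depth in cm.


depth = c * t / 2
t = 133 us = 1.3300e-04 s
depth = 1650 * 1.3300e-04 / 2
depth = 0.109725 m = 10.9725 cm


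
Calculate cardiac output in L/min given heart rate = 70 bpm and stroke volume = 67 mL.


CO = HR * SV
CO = 70 * 67 / 1000
CO = 4.69 L/min


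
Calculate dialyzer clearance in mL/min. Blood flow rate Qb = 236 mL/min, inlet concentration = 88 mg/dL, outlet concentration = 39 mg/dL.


K = Qb * (Cb_in - Cb_out) / Cb_in
K = 236 * (88 - 39) / 88
K = 131.4 mL/min


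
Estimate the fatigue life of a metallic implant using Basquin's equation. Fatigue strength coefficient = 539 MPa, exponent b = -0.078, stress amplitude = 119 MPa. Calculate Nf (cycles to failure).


sigma_a = sigma_f' * (2Nf)^b
2Nf = (sigma_a/sigma_f')^(1/b)
2Nf = (119/539)^(1/-0.078)
2Nf = 2.5750897e+08
Nf = 1.2875e+08


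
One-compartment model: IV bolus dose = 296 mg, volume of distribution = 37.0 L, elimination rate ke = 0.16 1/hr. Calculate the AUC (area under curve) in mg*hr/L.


C0 = Dose/Vd = 296/37.0 = 8 mg/L
AUC = C0/ke = 8/0.16
AUC = 50 mg*hr/L


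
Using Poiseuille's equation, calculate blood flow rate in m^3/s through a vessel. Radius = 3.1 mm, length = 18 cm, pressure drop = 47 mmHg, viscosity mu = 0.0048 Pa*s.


Q = pi*r^4*dP / (8*mu*L)
r = 0.0031 m, L = 0.18 m
dP = 47 mmHg = 6266.134 Pa
Q = 2.6302e-04 m^3/s


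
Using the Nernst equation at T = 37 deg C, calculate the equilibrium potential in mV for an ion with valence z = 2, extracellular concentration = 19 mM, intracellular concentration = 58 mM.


E = (RT/(zF)) * ln(C_out/C_in)
T = 37 + 273.15 = 310.15 K
E = (8.314 * 310.15 / (2 * 96485)) * ln(19/58)
E = -14.91 mV


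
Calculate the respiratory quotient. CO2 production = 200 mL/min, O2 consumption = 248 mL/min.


RQ = VCO2 / VO2
RQ = 200 / 248
RQ = 0.8065


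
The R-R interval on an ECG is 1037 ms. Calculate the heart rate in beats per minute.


HR = 60 / RR_interval(s)
RR = 1037 ms = 1.037 s
HR = 60 / 1.037 = 57.86 bpm


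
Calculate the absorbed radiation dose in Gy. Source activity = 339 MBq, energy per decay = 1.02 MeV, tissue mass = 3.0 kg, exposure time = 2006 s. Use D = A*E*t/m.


A = 339 MBq = 3.3900e+08 Bq
E = 1.02 MeV = 1.63404e-13 J
D = A*E*t/m = 3.3900e+08*1.63404e-13*2006/3.0
D = 0.03704 Gy


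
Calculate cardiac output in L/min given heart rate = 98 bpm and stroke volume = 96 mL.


CO = HR * SV
CO = 98 * 96 / 1000
CO = 9.408 L/min


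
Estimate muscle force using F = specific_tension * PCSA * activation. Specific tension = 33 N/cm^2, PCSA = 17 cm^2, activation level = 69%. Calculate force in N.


F = sigma * PCSA * activation
F = 33 * 17 * 0.69
F = 387.1 N


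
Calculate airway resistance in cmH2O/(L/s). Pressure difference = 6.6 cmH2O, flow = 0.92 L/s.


R = dP / flow
R = 6.6 / 0.92
R = 7.174 cmH2O/(L/s)


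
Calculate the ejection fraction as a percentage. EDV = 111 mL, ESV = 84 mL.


SV = EDV - ESV = 111 - 84 = 27 mL
EF = SV/EDV * 100 = 27/111 * 100
EF = 24.32%


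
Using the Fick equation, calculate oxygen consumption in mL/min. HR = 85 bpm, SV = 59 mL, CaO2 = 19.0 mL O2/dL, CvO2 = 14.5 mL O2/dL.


CO = HR*SV = 85*59/1000 = 5.015 L/min
a-v O2 diff = 19.0 - 14.5 = 4.5 mL/dL
VO2 = CO * (CaO2-CvO2) * 10 dL/L
VO2 = 5.015 * 4.5 * 10
VO2 = 225.7 mL/min


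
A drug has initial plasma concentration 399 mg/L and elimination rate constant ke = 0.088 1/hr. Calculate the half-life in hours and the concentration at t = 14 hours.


t_half = ln(2) / ke = 0.693147 / 0.088 = 7.877 hr
C(t) = C0 * exp(-ke*t) = 399 * exp(-0.088*14)
C(14) = 116.4 mg/L


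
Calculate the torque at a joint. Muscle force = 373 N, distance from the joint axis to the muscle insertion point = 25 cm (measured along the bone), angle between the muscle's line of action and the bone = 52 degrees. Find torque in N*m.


Torque = F * d * sin(theta)   (moment arm = d*sin(theta))
d = 25 cm = 0.25 m
Torque = 373 * 0.25 * sin(52)
Torque = 73.48 N*m


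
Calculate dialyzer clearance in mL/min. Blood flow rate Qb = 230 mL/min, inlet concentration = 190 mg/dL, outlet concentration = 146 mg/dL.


K = Qb * (Cb_in - Cb_out) / Cb_in
K = 230 * (190 - 146) / 190
K = 53.26 mL/min


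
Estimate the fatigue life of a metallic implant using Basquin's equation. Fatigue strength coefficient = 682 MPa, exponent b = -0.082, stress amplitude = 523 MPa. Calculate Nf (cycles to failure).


sigma_a = sigma_f' * (2Nf)^b
2Nf = (sigma_a/sigma_f')^(1/b)
2Nf = (523/682)^(1/-0.082)
2Nf = 25.461642
Nf = 12.73


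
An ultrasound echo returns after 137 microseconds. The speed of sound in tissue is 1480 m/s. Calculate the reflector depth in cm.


depth = c * t / 2
t = 137 us = 1.3700e-04 s
depth = 1480 * 1.3700e-04 / 2
depth = 0.10138 m = 10.138 cm


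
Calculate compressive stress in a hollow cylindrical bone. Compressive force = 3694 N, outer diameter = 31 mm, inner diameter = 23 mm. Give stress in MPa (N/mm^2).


A = pi*(r_o^2 - r_i^2)
r_o = 15.5 mm, r_i = 11.5 mm
A = 339.292 mm^2
sigma = F/A = 3694 / 339.292
sigma = 10.89 MPa


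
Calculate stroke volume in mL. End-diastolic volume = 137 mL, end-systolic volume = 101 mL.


SV = EDV - ESV
SV = 137 - 101
SV = 36 mL


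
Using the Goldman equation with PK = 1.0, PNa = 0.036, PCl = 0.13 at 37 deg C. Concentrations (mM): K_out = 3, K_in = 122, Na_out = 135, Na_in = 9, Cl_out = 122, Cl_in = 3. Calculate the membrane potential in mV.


Vm = (RT/F)*ln((PK*Ko + PNa*Nao + PCl*Cli)/(PK*Ki + PNa*Nai + PCl*Clo))
Numer = 8.25, Denom = 138.184
Vm = -75.32 mV


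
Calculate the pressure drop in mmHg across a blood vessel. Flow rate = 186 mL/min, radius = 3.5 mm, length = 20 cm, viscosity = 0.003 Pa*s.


dP = 8*mu*L*Q / (pi*r^4)
Q = 186 mL/min = 3.1e-06 m^3/s
dP = 31.5632 Pa = 31.5632 / 133.322 mmHg = 0.2367 mmHg


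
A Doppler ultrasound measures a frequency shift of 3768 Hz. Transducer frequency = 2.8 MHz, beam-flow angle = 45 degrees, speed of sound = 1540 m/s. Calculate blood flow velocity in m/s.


v = fd * c / (2 * f0 * cos(theta))
v = 3768 * 1540 / (2 * 2.8000e+06 * cos(45))
v = 1.465 m/s


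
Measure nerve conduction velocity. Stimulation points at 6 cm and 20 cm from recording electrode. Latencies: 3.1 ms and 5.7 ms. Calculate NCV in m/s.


Distance = (20 - 6) / 100 = 0.14 m
dt = (5.7 - 3.1) / 1000 = 0.0026 s
NCV = dist / dt = 53.85 m/s


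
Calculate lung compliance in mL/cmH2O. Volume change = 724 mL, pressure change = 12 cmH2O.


C = dV / dP
C = 724 / 12
C = 60.33 mL/cmH2O


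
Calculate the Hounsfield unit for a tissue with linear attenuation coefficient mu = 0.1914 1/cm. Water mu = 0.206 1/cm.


HU = ((mu_tissue - mu_water) / mu_water) * 1000
HU = ((0.1914 - 0.206) / 0.206) * 1000
HU = -70.87


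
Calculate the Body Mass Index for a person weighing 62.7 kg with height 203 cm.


BMI = weight / height^2
height = 203 cm = 2.03 m
BMI = 62.7 / 2.03^2
BMI = 15.22 kg/m^2


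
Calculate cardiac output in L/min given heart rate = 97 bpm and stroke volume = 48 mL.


CO = HR * SV
CO = 97 * 48 / 1000
CO = 4.656 L/min


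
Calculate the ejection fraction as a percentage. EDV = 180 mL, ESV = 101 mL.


SV = EDV - ESV = 180 - 101 = 79 mL
EF = SV/EDV * 100 = 79/180 * 100
EF = 43.89%


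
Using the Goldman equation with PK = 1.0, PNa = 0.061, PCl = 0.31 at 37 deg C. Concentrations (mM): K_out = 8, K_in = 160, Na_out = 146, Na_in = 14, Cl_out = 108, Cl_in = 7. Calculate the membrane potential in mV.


Vm = (RT/F)*ln((PK*Ko + PNa*Nao + PCl*Cli)/(PK*Ki + PNa*Nai + PCl*Clo))
Numer = 19.076, Denom = 194.334
Vm = -62.03 mV


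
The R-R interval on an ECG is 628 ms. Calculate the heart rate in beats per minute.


HR = 60 / RR_interval(s)
RR = 628 ms = 0.628 s
HR = 60 / 0.628 = 95.54 bpm


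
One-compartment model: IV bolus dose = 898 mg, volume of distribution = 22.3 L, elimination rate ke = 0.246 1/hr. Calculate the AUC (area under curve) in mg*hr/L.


C0 = Dose/Vd = 898/22.3 = 40.2691 mg/L
AUC = C0/ke = 40.2691/0.246
AUC = 163.7 mg*hr/L


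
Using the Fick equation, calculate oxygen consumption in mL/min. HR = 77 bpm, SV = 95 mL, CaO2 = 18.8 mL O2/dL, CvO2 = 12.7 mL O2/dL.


CO = HR*SV = 77*95/1000 = 7.315 L/min
a-v O2 diff = 18.8 - 12.7 = 6.1 mL/dL
VO2 = CO * (CaO2-CvO2) * 10 dL/L
VO2 = 7.315 * 6.1 * 10
VO2 = 446.2 mL/min


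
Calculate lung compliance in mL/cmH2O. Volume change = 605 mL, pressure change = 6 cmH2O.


C = dV / dP
C = 605 / 6
C = 100.8 mL/cmH2O


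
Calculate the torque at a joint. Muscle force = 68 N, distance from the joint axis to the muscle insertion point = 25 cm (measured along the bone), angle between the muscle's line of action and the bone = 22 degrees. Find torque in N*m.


Torque = F * d * sin(theta)   (moment arm = d*sin(theta))
d = 25 cm = 0.25 m
Torque = 68 * 0.25 * sin(22)
Torque = 6.368 N*m


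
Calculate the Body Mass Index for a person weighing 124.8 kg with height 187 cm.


BMI = weight / height^2
height = 187 cm = 1.87 m
BMI = 124.8 / 1.87^2
BMI = 35.69 kg/m^2


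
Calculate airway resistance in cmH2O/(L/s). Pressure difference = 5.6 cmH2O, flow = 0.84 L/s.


R = dP / flow
R = 5.6 / 0.84
R = 6.667 cmH2O/(L/s)


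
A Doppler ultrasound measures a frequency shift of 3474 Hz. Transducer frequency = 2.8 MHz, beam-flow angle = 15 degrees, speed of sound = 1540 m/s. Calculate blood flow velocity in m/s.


v = fd * c / (2 * f0 * cos(theta))
v = 3474 * 1540 / (2 * 2.8000e+06 * cos(15))
v = 0.9891 m/s


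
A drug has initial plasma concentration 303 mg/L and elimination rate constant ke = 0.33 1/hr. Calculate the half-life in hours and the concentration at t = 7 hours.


t_half = ln(2) / ke = 0.693147 / 0.33 = 2.1 hr
C(t) = C0 * exp(-ke*t) = 303 * exp(-0.33*7)
C(7) = 30.08 mg/L


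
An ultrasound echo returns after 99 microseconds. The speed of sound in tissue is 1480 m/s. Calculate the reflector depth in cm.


depth = c * t / 2
t = 99 us = 9.9000e-05 s
depth = 1480 * 9.9000e-05 / 2
depth = 0.07326 m = 7.326 cm


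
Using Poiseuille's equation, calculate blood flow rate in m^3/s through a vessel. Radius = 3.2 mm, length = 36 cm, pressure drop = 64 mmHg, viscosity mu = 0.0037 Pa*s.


Q = pi*r^4*dP / (8*mu*L)
r = 0.0032 m, L = 0.36 m
dP = 64 mmHg = 8532.608 Pa
Q = 2.6378e-04 m^3/s


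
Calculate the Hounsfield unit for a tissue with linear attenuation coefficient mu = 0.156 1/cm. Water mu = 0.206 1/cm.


HU = ((mu_tissue - mu_water) / mu_water) * 1000
HU = ((0.156 - 0.206) / 0.206) * 1000
HU = -242.7


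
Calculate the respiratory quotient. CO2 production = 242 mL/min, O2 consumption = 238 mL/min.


RQ = VCO2 / VO2
RQ = 242 / 238
RQ = 1.017


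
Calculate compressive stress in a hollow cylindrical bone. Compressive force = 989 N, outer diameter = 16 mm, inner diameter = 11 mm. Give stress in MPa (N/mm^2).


A = pi*(r_o^2 - r_i^2)
r_o = 8 mm, r_i = 5.5 mm
A = 106.029 mm^2
sigma = F/A = 989 / 106.029
sigma = 9.328 MPa


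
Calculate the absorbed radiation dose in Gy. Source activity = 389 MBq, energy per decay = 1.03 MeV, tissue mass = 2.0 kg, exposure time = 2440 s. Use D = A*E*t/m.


A = 389 MBq = 3.8900e+08 Bq
E = 1.03 MeV = 1.65006e-13 J
D = A*E*t/m = 3.8900e+08*1.65006e-13*2440/2.0
D = 0.07831 Gy


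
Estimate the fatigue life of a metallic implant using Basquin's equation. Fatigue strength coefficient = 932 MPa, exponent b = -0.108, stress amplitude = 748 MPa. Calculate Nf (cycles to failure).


sigma_a = sigma_f' * (2Nf)^b
2Nf = (sigma_a/sigma_f')^(1/b)
2Nf = (748/932)^(1/-0.108)
2Nf = 7.6628761
Nf = 3.831


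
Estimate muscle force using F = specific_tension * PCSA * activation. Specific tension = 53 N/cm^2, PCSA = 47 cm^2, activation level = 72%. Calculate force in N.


F = sigma * PCSA * activation
F = 53 * 47 * 0.72
F = 1794 N


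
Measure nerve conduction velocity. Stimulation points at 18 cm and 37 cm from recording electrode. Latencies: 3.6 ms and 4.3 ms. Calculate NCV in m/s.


Distance = (37 - 18) / 100 = 0.19 m
dt = (4.3 - 3.6) / 1000 = 7.0000e-04 s
NCV = dist / dt = 271.4 m/s


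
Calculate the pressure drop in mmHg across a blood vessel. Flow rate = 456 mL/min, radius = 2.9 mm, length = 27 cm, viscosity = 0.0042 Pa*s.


dP = 8*mu*L*Q / (pi*r^4)
Q = 456 mL/min = 7.6e-06 m^3/s
dP = 310.295 Pa = 310.295 / 133.322 mmHg = 2.327 mmHg


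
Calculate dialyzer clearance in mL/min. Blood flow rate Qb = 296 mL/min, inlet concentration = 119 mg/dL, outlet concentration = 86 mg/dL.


K = Qb * (Cb_in - Cb_out) / Cb_in
K = 296 * (119 - 86) / 119
K = 82.08 mL/min


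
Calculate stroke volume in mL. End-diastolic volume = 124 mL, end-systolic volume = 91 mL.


SV = EDV - ESV
SV = 124 - 91
SV = 33 mL


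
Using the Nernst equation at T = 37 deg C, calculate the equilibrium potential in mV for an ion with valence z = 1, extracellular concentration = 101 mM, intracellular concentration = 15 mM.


E = (RT/(zF)) * ln(C_out/C_in)
T = 37 + 273.15 = 310.15 K
E = (8.314 * 310.15 / (1 * 96485)) * ln(101/15)
E = 50.97 mV


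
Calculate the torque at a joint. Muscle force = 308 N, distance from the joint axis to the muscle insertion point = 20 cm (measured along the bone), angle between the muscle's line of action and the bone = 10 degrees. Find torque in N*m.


Torque = F * d * sin(theta)   (moment arm = d*sin(theta))
d = 20 cm = 0.2 m
Torque = 308 * 0.2 * sin(10)
Torque = 10.7 N*m


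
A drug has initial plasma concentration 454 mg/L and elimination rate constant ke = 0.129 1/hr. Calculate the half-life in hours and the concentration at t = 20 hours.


t_half = ln(2) / ke = 0.693147 / 0.129 = 5.373 hr
C(t) = C0 * exp(-ke*t) = 454 * exp(-0.129*20)
C(20) = 34.4 mg/L


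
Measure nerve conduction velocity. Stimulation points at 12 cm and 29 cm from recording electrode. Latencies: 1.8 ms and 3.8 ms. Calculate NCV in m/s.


Distance = (29 - 12) / 100 = 0.17 m
dt = (3.8 - 1.8) / 1000 = 0.002 s
NCV = dist / dt = 85 m/s


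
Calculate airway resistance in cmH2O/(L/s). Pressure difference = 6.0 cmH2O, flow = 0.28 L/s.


R = dP / flow
R = 6.0 / 0.28
R = 21.43 cmH2O/(L/s)


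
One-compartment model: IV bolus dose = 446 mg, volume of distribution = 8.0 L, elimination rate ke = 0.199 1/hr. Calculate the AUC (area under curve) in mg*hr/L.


C0 = Dose/Vd = 446/8.0 = 55.75 mg/L
AUC = C0/ke = 55.75/0.199
AUC = 280.2 mg*hr/L


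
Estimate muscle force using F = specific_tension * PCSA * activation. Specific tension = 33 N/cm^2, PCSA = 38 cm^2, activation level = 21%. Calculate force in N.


F = sigma * PCSA * activation
F = 33 * 38 * 0.21
F = 263.3 N


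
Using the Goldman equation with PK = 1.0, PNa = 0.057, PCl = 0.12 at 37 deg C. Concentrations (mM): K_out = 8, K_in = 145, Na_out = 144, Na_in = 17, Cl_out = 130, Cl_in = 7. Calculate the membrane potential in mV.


Vm = (RT/F)*ln((PK*Ko + PNa*Nao + PCl*Cli)/(PK*Ki + PNa*Nai + PCl*Clo))
Numer = 17.048, Denom = 161.569
Vm = -60.1 mV


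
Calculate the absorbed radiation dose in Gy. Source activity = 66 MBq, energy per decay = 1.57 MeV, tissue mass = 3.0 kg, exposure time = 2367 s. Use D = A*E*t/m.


A = 66 MBq = 6.6000e+07 Bq
E = 1.57 MeV = 2.51514e-13 J
D = A*E*t/m = 6.6000e+07*2.51514e-13*2367/3.0
D = 0.0131 Gy


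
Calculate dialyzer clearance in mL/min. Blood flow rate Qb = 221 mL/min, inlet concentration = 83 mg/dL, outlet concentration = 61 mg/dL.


K = Qb * (Cb_in - Cb_out) / Cb_in
K = 221 * (83 - 61) / 83
K = 58.58 mL/min


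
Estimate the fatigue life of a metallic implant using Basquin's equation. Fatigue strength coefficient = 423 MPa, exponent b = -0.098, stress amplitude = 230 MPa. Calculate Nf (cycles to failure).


sigma_a = sigma_f' * (2Nf)^b
2Nf = (sigma_a/sigma_f')^(1/b)
2Nf = (230/423)^(1/-0.098)
2Nf = 501.33482
Nf = 250.7


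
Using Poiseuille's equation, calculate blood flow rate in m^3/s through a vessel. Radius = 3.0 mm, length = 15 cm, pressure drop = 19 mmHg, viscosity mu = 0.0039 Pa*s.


Q = pi*r^4*dP / (8*mu*L)
r = 0.003 m, L = 0.15 m
dP = 19 mmHg = 2533.118 Pa
Q = 1.3774e-04 m^3/s


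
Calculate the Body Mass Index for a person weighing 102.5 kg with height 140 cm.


BMI = weight / height^2
height = 140 cm = 1.4 m
BMI = 102.5 / 1.4^2
BMI = 52.3 kg/m^2


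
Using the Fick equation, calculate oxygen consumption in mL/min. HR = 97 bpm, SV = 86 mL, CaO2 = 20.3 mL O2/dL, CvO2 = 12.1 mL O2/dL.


CO = HR*SV = 97*86/1000 = 8.342 L/min
a-v O2 diff = 20.3 - 12.1 = 8.2 mL/dL
VO2 = CO * (CaO2-CvO2) * 10 dL/L
VO2 = 8.342 * 8.2 * 10
VO2 = 684 mL/min


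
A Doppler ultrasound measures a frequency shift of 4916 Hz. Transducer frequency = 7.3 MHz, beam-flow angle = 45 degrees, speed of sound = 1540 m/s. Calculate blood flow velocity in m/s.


v = fd * c / (2 * f0 * cos(theta))
v = 4916 * 1540 / (2 * 7.3000e+06 * cos(45))
v = 0.7333 m/s


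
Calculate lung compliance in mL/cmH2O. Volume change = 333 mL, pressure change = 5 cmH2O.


C = dV / dP
C = 333 / 5
C = 66.6 mL/cmH2O


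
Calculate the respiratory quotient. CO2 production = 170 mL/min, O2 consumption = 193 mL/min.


RQ = VCO2 / VO2
RQ = 170 / 193
RQ = 0.8808


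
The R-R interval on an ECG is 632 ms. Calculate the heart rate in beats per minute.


HR = 60 / RR_interval(s)
RR = 632 ms = 0.632 s
HR = 60 / 0.632 = 94.94 bpm


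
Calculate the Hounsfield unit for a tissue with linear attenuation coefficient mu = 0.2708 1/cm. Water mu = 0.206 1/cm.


HU = ((mu_tissue - mu_water) / mu_water) * 1000
HU = ((0.2708 - 0.206) / 0.206) * 1000
HU = 314.6


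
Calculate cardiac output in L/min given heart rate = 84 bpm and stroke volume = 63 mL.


CO = HR * SV
CO = 84 * 63 / 1000
CO = 5.292 L/min


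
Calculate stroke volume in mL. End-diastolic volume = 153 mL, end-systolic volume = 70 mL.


SV = EDV - ESV
SV = 153 - 70
SV = 83 mL


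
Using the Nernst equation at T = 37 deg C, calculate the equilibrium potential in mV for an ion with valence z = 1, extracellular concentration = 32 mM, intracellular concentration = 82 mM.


E = (RT/(zF)) * ln(C_out/C_in)
T = 37 + 273.15 = 310.15 K
E = (8.314 * 310.15 / (1 * 96485)) * ln(32/82)
E = -25.15 mV


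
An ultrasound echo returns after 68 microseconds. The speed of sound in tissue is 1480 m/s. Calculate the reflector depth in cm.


depth = c * t / 2
t = 68 us = 6.8000e-05 s
depth = 1480 * 6.8000e-05 / 2
depth = 0.05032 m = 5.032 cm


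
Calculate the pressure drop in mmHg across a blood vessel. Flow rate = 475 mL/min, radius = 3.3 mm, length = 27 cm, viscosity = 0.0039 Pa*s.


dP = 8*mu*L*Q / (pi*r^4)
Q = 475 mL/min = 7.91667e-06 m^3/s
dP = 179.001 Pa = 179.001 / 133.322 mmHg = 1.343 mmHg


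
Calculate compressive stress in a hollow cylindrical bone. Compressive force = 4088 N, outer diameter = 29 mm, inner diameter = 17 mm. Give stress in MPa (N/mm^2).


A = pi*(r_o^2 - r_i^2)
r_o = 14.5 mm, r_i = 8.5 mm
A = 433.54 mm^2
sigma = F/A = 4088 / 433.54
sigma = 9.429 MPa


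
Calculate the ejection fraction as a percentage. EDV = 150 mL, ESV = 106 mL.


SV = EDV - ESV = 150 - 106 = 44 mL
EF = SV/EDV * 100 = 44/150 * 100
EF = 29.33%


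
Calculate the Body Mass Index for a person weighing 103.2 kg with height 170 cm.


BMI = weight / height^2
height = 170 cm = 1.7 m
BMI = 103.2 / 1.7^2
BMI = 35.71 kg/m^2


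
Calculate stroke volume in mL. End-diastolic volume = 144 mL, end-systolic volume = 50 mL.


SV = EDV - ESV
SV = 144 - 50
SV = 94 mL


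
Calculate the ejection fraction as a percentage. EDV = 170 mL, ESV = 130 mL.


SV = EDV - ESV = 170 - 130 = 40 mL
EF = SV/EDV * 100 = 40/170 * 100
EF = 23.53%


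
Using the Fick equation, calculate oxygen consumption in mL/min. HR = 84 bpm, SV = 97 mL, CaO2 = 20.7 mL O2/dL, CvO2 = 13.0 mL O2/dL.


CO = HR*SV = 84*97/1000 = 8.148 L/min
a-v O2 diff = 20.7 - 13.0 = 7.7 mL/dL
VO2 = CO * (CaO2-CvO2) * 10 dL/L
VO2 = 8.148 * 7.7 * 10
VO2 = 627.4 mL/min


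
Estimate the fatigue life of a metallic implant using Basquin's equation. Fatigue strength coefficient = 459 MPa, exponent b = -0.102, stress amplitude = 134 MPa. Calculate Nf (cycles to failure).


sigma_a = sigma_f' * (2Nf)^b
2Nf = (sigma_a/sigma_f')^(1/b)
2Nf = (134/459)^(1/-0.102)
2Nf = 174676.38
Nf = 8.734e+04


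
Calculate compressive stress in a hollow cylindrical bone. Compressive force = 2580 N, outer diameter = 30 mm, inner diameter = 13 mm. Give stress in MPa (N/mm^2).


A = pi*(r_o^2 - r_i^2)
r_o = 15 mm, r_i = 6.5 mm
A = 574.126 mm^2
sigma = F/A = 2580 / 574.126
sigma = 4.494 MPa


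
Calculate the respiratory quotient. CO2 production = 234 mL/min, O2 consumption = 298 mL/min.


RQ = VCO2 / VO2
RQ = 234 / 298
RQ = 0.7852


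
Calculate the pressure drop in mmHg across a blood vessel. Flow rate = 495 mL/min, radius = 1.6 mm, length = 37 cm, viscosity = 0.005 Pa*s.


dP = 8*mu*L*Q / (pi*r^4)
Q = 495 mL/min = 8.25e-06 m^3/s
dP = 5930.43 Pa = 5930.43 / 133.322 mmHg = 44.48 mmHg


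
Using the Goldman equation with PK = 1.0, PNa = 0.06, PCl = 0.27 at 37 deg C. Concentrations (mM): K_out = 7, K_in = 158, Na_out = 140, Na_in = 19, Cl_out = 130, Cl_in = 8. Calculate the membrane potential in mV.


Vm = (RT/F)*ln((PK*Ko + PNa*Nao + PCl*Cli)/(PK*Ki + PNa*Nai + PCl*Clo))
Numer = 17.56, Denom = 194.24
Vm = -64.23 mV


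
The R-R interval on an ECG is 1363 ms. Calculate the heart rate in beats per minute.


HR = 60 / RR_interval(s)
RR = 1363 ms = 1.363 s
HR = 60 / 1.363 = 44.02 bpm


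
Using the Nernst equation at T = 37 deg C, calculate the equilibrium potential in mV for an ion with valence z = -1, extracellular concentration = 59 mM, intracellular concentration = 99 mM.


E = (RT/(zF)) * ln(C_out/C_in)
T = 37 + 273.15 = 310.15 K
E = (8.314 * 310.15 / (-1 * 96485)) * ln(59/99)
E = 13.83 mV


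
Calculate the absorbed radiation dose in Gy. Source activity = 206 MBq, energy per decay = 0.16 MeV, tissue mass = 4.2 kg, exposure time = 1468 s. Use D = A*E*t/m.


A = 206 MBq = 2.0600e+08 Bq
E = 0.16 MeV = 2.5632e-14 J
D = A*E*t/m = 2.0600e+08*2.5632e-14*1468/4.2
D = 0.001846 Gy


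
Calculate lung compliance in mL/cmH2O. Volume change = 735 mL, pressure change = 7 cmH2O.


C = dV / dP
C = 735 / 7
C = 105 mL/cmH2O


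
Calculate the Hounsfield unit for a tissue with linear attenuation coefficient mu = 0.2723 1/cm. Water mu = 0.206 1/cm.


HU = ((mu_tissue - mu_water) / mu_water) * 1000
HU = ((0.2723 - 0.206) / 0.206) * 1000
HU = 321.8


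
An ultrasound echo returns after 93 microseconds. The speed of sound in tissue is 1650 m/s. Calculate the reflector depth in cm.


depth = c * t / 2
t = 93 us = 9.3000e-05 s
depth = 1650 * 9.3000e-05 / 2
depth = 0.076725 m = 7.6725 cm


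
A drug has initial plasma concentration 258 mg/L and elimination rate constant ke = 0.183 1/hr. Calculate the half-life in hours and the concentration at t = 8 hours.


t_half = ln(2) / ke = 0.693147 / 0.183 = 3.788 hr
C(t) = C0 * exp(-ke*t) = 258 * exp(-0.183*8)
C(8) = 59.68 mg/L


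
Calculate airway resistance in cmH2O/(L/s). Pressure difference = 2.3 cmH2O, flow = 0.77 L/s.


R = dP / flow
R = 2.3 / 0.77
R = 2.987 cmH2O/(L/s)


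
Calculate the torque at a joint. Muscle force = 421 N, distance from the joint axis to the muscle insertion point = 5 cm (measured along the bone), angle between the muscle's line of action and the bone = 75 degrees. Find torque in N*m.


Torque = F * d * sin(theta)   (moment arm = d*sin(theta))
d = 5 cm = 0.05 m
Torque = 421 * 0.05 * sin(75)
Torque = 20.33 N*m


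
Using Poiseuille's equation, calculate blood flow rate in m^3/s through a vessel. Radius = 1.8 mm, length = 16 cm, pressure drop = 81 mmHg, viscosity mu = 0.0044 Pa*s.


Q = pi*r^4*dP / (8*mu*L)
r = 0.0018 m, L = 0.16 m
dP = 81 mmHg = 10799.082 Pa
Q = 6.3236e-05 m^3/s


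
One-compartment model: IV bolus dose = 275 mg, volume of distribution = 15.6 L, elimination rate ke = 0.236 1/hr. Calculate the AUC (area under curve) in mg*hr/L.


C0 = Dose/Vd = 275/15.6 = 17.6282 mg/L
AUC = C0/ke = 17.6282/0.236
AUC = 74.7 mg*hr/L


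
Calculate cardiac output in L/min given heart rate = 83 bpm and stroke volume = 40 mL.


CO = HR * SV
CO = 83 * 40 / 1000
CO = 3.32 L/min


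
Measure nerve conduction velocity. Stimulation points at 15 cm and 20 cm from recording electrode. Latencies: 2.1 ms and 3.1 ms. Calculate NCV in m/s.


Distance = (20 - 15) / 100 = 0.05 m
dt = (3.1 - 2.1) / 1000 = 0.001 s
NCV = dist / dt = 50 m/s


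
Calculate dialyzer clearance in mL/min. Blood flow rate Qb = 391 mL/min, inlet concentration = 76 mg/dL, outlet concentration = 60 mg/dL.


K = Qb * (Cb_in - Cb_out) / Cb_in
K = 391 * (76 - 60) / 76
K = 82.32 mL/min


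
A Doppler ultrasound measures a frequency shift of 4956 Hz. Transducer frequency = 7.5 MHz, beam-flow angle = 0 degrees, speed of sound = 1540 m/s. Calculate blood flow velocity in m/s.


v = fd * c / (2 * f0 * cos(theta))
v = 4956 * 1540 / (2 * 7.5000e+06 * cos(0))
v = 0.5088 m/s


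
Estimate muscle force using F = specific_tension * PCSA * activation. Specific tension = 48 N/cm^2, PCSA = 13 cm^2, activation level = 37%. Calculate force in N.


F = sigma * PCSA * activation
F = 48 * 13 * 0.37
F = 230.9 N


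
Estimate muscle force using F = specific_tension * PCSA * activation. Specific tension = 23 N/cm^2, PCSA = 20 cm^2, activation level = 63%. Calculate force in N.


F = sigma * PCSA * activation
F = 23 * 20 * 0.63
F = 289.8 N


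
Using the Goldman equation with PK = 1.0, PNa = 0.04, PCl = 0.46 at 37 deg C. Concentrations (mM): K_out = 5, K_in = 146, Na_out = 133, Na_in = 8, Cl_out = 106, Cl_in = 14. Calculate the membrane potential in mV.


Vm = (RT/F)*ln((PK*Ko + PNa*Nao + PCl*Cli)/(PK*Ki + PNa*Nai + PCl*Clo))
Numer = 16.76, Denom = 195.08
Vm = -65.59 mV


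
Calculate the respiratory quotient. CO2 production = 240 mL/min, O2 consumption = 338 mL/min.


RQ = VCO2 / VO2
RQ = 240 / 338
RQ = 0.7101


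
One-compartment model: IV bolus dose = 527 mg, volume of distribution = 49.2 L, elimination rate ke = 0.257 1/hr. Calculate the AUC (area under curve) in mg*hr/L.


C0 = Dose/Vd = 527/49.2 = 10.7114 mg/L
AUC = C0/ke = 10.7114/0.257
AUC = 41.68 mg*hr/L


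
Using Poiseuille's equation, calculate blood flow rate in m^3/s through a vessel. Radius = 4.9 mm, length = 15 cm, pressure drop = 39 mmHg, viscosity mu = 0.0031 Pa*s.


Q = pi*r^4*dP / (8*mu*L)
r = 0.0049 m, L = 0.15 m
dP = 39 mmHg = 5199.558 Pa
Q = 0.002531 m^3/s
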